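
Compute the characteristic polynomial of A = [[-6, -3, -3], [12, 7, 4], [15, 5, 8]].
xI - A = [[x + 6, 3, 3], [-12, x - 7, -4], [-15, -5, x - 8]].

Expanding det(xI - A) along the first row:
det(xI - A) = + (x + 6)·det([[x - 7, -4], [-5, x - 8]]) - (3)·det([[-12, -4], [-15, x - 8]]) + (3)·det([[-12, x - 7], [-15, -5]]).

Evaluating gives χ_A(x) = x^3 - 9x^2 + 27x - 27 = (x - 3)^3.

χ_A(x) = (x - 3)^3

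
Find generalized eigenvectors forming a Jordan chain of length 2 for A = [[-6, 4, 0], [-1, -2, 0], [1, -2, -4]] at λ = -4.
We seek v_1 ∈ ker((A + 4I)^2) \ ker(A + 4I), then set v_{i+1} = (A + 4I) v_i.

One such chain is v_1 = [[1, 1, -1]]^T, v_2 = [[2, 1, -1]]^T. Check: (A + 4I) v_2 = [[0, 0, 0]]^T = 0.

v_1 = [[1, 1, -1]]^T, v_2 = [[2, 1, -1]]^T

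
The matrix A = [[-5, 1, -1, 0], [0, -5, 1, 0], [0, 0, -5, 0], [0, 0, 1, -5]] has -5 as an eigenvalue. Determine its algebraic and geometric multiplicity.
The characteristic polynomial is (x + 5)^4, so the factor x + 5 appears with exponent 4: the algebraic multiplicity is 4.

rank(A + 5I) = 2, so the eigenspace has dimension 4 - 2 = 2: the geometric multiplicity is 2.

Since 2 < 4, A is not diagonalizable.

algebraic multiplicity 4, geometric multiplicity 2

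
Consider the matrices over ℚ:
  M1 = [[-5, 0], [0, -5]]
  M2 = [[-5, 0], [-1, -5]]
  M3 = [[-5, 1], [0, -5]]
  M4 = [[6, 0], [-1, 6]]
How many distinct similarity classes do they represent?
3 classes: {M1}, {M2, M3}, {M4}

Characteristic polynomials: χ_{M1} = (x + 5)^2, χ_{M2} = (x + 5)^2, χ_{M3} = (x + 5)^2, χ_{M4} = (x - 6)^2.

{M1}: invariant factors x + 5, x + 5.

{M2, M3}: invariant factors (x + 5)^2.

{M4}: invariant factors (x - 6)^2.

Matrices are similar if and only if their invariant-factor lists agree; the partition into similarity classes is {M1}, {M2, M3}, {M4}.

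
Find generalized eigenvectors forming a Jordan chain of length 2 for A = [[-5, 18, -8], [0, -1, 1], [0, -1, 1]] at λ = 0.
We seek v_1 ∈ ker(A^2) \ ker(A), then set v_{i+1} = A v_i.

One such chain is v_1 = [[4, 3, 4]]^T, v_2 = [[2, 1, 1]]^T. Check: A v_2 = [[0, 0, 0]]^T = 0.

v_1 = [[4, 3, 4]]^T, v_2 = [[2, 1, 1]]^T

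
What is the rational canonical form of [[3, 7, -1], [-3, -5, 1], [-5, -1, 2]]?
R = [[0, 0, 2], [1, 0, 2], [0, 1, 0]]

The invariant factors of A (the non-unit diagonal entries of the Smith normal form of xI - A over ℚ[x]) are x^3 - 2x - 2, each dividing the next. The characteristic polynomial is their product, x^3 - 2x - 2.

The rational canonical form is the block-diagonal matrix of companion matrices C(f_i):
R = [[0, 0, 2], [1, 0, 2], [0, 1, 0]].

Note the characteristic polynomial does not split into linear factors over ℚ, so A has no Jordan form over ℚ; the rational canonical form exists over any field.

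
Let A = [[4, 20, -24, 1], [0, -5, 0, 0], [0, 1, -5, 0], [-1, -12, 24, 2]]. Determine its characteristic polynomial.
χ_A(x) = (x - 3)^2(x + 5)^2

xI - A = [[x - 4, -20, 24, -1], [0, x + 5, 0, 0], [0, -1, x + 5, 0], [1, 12, -24, x - 2]].

Expanding det(xI - A) along the first row:
det(xI - A) = + (x - 4)·det([[x + 5, 0, 0], [-1, x + 5, 0], [12, -24, x - 2]]) - (-20)·det([[0, 0, 0], [0, x + 5, 0], [1, -24, x - 2]]) + (24)·det([[0, x + 5, 0], [0, -1, 0], [1, 12, x - 2]]) - (-1)·det([[0, x + 5, 0], [0, -1, x + 5], [1, 12, -24]]).

Evaluating gives χ_A(x) = x^4 + 4x^3 - 26x^2 - 60x + 225 = (x - 3)^2(x + 5)^2.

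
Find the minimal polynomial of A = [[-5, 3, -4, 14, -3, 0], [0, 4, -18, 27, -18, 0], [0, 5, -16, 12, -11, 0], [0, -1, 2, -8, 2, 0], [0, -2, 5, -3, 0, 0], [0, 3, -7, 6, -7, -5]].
m_A(x) = (x + 5)^3

The characteristic polynomial factors as (x + 5)^6. The minimal polynomial is ∏(x - λ)^{k_λ} where k_λ is the size of the largest Jordan block at λ.

For λ = -5: rank(A + 5I) = 3, and the largest Jordan block has size 3 (the smallest k with rank((A + 5I)^k) = rank((A + 5I)^(k+1))).

So m_A(x) = (x + 5)^3.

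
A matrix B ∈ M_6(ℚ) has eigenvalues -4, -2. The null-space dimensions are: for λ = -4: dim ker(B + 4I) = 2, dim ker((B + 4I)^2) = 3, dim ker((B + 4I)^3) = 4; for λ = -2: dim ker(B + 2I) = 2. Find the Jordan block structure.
Jordan blocks: (-4, 3), (-4, 1), (-2, 1), (-2, 1)

λ = -4: successive nullity increments [2, 1, 1] count blocks of size ≥ k; block sizes are [3, 1].
λ = -2: successive nullity increments [2] count blocks of size ≥ k; block sizes are [1, 1].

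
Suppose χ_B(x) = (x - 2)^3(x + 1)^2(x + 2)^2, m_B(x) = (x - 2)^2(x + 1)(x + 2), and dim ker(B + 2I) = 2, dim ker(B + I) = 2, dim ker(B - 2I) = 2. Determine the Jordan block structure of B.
Jordan blocks: (-2, 1), (-2, 1), (-1, 1), (-1, 1), (2, 2), (2, 1)

λ = -2: algebraic multiplicity 2 (exponent in χ_B), largest block size 1 (exponent in m_B), 2 blocks (geometric multiplicity). These force block sizes [1, 1].
λ = -1: algebraic multiplicity 2 (exponent in χ_B), largest block size 1 (exponent in m_B), 2 blocks (geometric multiplicity). These force block sizes [1, 1].
λ = 2: algebraic multiplicity 3 (exponent in χ_B), largest block size 2 (exponent in m_B), 2 blocks (geometric multiplicity). These force block sizes [2, 1].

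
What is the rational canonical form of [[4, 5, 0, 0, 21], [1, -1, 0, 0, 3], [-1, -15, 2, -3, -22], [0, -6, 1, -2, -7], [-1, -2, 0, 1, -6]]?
R = [[0, 0, 0, 0, 9], [1, 0, 0, 0, 3], [0, 1, 0, 0, -2], [0, 0, 1, 0, -6], [0, 0, 0, 1, -3]]

The invariant factors of A (the non-unit diagonal entries of the Smith normal form of xI - A over ℚ[x]) are (x - 1)(x^2 + 2x + 3)^2, each dividing the next. The characteristic polynomial is their product, (x - 1)(x^2 + 2x + 3)^2.

The rational canonical form is the block-diagonal matrix of companion matrices C(f_i):
R = [[0, 0, 0, 0, 9], [1, 0, 0, 0, 3], [0, 1, 0, 0, -2], [0, 0, 1, 0, -6], [0, 0, 0, 1, -3]].

Note the characteristic polynomial does not split into linear factors over ℚ, so A has no Jordan form over ℚ; the rational canonical form exists over any field.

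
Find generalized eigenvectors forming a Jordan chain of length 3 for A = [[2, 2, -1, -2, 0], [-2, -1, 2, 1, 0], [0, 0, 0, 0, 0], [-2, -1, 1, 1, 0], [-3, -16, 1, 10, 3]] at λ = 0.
v_1 = [[0, 0, 1, 0, 2]]^T, v_2 = [[-1, 2, 0, 1, 7]]^T, v_3 = [[0, 1, 0, 1, 2]]^T

We seek v_1 ∈ ker(A^3) \ ker(A^2), then set v_{i+1} = A v_i.

One such chain is v_1 = [[0, 0, 1, 0, 2]]^T, v_2 = [[-1, 2, 0, 1, 7]]^T, v_3 = [[0, 1, 0, 1, 2]]^T. Check: A v_3 = [[0, 0, 0, 0, 0]]^T = 0.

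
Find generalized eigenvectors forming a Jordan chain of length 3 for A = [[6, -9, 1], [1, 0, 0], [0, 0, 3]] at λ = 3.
We seek v_1 ∈ ker((A - 3I)^3) \ ker((A - 3I)^2), then set v_{i+1} = (A - 3I) v_i.

One such chain is v_1 = [[-6, -2, 1]]^T, v_2 = [[1, 0, 0]]^T, v_3 = [[3, 1, 0]]^T. Check: (A - 3I) v_3 = [[0, 0, 0]]^T = 0.

v_1 = [[-6, -2, 1]]^T, v_2 = [[1, 0, 0]]^T, v_3 = [[3, 1, 0]]^T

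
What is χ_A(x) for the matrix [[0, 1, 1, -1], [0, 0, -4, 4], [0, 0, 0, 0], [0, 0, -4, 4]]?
χ_A(x) = x^3(x - 4)

xI - A = [[x, -1, -1, 1], [0, x, 4, -4], [0, 0, x, 0], [0, 0, 4, x - 4]].

Expanding det(xI - A) along the first row:
det(xI - A) = + (x)·det([[x, 4, -4], [0, x, 0], [0, 4, x - 4]]) - (-1)·det([[0, 4, -4], [0, x, 0], [0, 4, x - 4]]) + (-1)·det([[0, x, -4], [0, 0, 0], [0, 0, x - 4]]) - (1)·det([[0, x, 4], [0, 0, x], [0, 0, 4]]).

Evaluating gives χ_A(x) = x^4 - 4x^3 = x^3(x - 4).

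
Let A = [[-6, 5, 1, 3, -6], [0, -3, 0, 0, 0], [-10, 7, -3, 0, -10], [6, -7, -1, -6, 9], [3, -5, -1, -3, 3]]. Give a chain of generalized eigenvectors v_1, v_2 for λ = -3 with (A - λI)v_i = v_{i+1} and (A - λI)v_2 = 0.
v_1 = [[-2, 1, 0, 2, 3]]^T, v_2 = [[-1, 0, -3, 2, 1]]^T

We seek v_1 ∈ ker((A + 3I)^2) \ ker(A + 3I), then set v_{i+1} = (A + 3I) v_i.

One such chain is v_1 = [[-2, 1, 0, 2, 3]]^T, v_2 = [[-1, 0, -3, 2, 1]]^T. Check: (A + 3I) v_2 = [[0, 0, 0, 0, 0]]^T = 0.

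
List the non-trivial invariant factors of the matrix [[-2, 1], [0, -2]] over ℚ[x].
(x + 2)^2

The Jordan structure of A has elementary divisors (x + 2)^2. Arranging the block sizes at each eigenvalue in decreasing order and taking row products gives the invariant factors.

Invariant factors (smallest first, each dividing the next): (x + 2)^2.

Check: the last factor (x + 2)^2 is the minimal polynomial, and the product (x + 2)^2 is the characteristic polynomial.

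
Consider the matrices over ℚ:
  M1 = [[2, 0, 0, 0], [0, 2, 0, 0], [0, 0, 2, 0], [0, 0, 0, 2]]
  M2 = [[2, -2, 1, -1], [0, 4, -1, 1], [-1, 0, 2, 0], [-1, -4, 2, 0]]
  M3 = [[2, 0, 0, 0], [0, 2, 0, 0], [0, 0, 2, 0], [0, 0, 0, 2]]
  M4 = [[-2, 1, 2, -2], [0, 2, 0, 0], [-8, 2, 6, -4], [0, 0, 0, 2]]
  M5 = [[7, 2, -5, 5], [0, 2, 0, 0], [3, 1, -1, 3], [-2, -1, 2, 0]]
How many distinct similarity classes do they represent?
4 classes: {M1, M3}, {M2}, {M4}, {M5}

Characteristic polynomials: χ_{M1} = (x - 2)^4, χ_{M2} = (x - 2)^4, χ_{M3} = (x - 2)^4, χ_{M4} = (x - 2)^4, χ_{M5} = (x - 2)^4.

{M1, M3}: invariant factors x - 2, x - 2, x - 2, x - 2.

{M2}: invariant factors x - 2, (x - 2)^3.

{M4}: invariant factors x - 2, x - 2, (x - 2)^2.

{M5}: invariant factors (x - 2)^2, (x - 2)^2.

Matrices are similar if and only if their invariant-factor lists agree; the partition into similarity classes is {M1, M3}, {M2}, {M4}, {M5}.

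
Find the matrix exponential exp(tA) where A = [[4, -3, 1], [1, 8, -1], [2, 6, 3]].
A has Jordan form J = [[5, 1, 0], [0, 5, 0], [0, 0, 5]] with A = PJP^{-1}, so e^{tA} = P e^{tJ} P^{-1}.

For a Jordan block J_k(λ), e^{tJ_k(λ)} = e^{λt} · (I + tN + t^2 N^2/2! + ... + t^{k-1} N^{k-1}/(k-1)!) where N is the nilpotent superdiagonal part.

Assembling the blocks and conjugating back gives the entries of e^{tA} as shown above.

e^{tA} = [[(1 - t)*e^{5*t}, -3*t*e^{5*t}, t*e^{5*t}], [t*e^{5*t}, (3*t + 1)*e^{5*t}, -t*e^{5*t}], [2*t*e^{5*t}, 6*t*e^{5*t}, (1 - 2*t)*e^{5*t}]]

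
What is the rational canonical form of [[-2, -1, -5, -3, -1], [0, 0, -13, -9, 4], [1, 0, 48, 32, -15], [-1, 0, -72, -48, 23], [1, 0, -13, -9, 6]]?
The invariant factors of A (the non-unit diagonal entries of the Smith normal form of xI - A over ℚ[x]) are (x - 2)^2(x^3 - x - 2), each dividing the next. The characteristic polynomial is their product, (x - 2)^2(x^3 - x - 2).

The rational canonical form is the block-diagonal matrix of companion matrices C(f_i):
R = [[0, 0, 0, 0, 8], [1, 0, 0, 0, -4], [0, 1, 0, 0, -2], [0, 0, 1, 0, -3], [0, 0, 0, 1, 4]].

Note the characteristic polynomial does not split into linear factors over ℚ, so A has no Jordan form over ℚ; the rational canonical form exists over any field.

R = [[0, 0, 0, 0, 8], [1, 0, 0, 0, -4], [0, 1, 0, 0, -2], [0, 0, 1, 0, -3], [0, 0, 0, 1, 4]]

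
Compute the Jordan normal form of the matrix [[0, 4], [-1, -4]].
The characteristic polynomial is det(xI - A) = (x + 2)^2, so the eigenvalues are -2 (algebraic multiplicity 2).

For λ = -2: rank(A + 2I) = 1, rank((A + 2I)^2) = 0. The eigenspace has dimension 2 - 1 = 1, so there is 1 Jordan block; the rank sequence gives block sizes [2].

Assembling the blocks gives the Jordan form J above.

J = [[-2, 1], [0, -2]]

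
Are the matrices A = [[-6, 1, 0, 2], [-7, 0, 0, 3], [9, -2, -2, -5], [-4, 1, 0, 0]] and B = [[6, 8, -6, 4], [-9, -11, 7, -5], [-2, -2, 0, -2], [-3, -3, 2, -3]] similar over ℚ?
Yes.

Two matrices over a field are similar if and only if they have the same invariant factors.

Both A and B have characteristic polynomial (x + 2)^4 and minimal polynomial (x + 2)^3. Computing further, both have invariant factors x + 2, (x + 2)^3. Hence A and B are similar.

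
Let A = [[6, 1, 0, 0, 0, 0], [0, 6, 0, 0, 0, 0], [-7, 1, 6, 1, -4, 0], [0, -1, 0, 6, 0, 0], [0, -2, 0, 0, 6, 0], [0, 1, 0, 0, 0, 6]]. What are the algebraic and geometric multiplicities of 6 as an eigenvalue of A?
The characteristic polynomial is (x - 6)^6, so the factor x - 6 appears with exponent 6: the algebraic multiplicity is 6.

rank(A - 6I) = 2, so the eigenspace has dimension 6 - 2 = 4: the geometric multiplicity is 4.

Since 4 < 6, A is not diagonalizable.

algebraic multiplicity 6, geometric multiplicity 4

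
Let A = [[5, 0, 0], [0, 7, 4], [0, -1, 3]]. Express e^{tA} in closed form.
e^{tA} = [[e^{5*t}, 0, 0], [0, (2*t + 1)*e^{5*t}, 4*t*e^{5*t}], [0, -t*e^{5*t}, (1 - 2*t)*e^{5*t}]]

A has Jordan form J = [[5, 1, 0], [0, 5, 0], [0, 0, 5]] with A = PJP^{-1}, so e^{tA} = P e^{tJ} P^{-1}.

For a Jordan block J_k(λ), e^{tJ_k(λ)} = e^{λt} · (I + tN + t^2 N^2/2! + ... + t^{k-1} N^{k-1}/(k-1)!) where N is the nilpotent superdiagonal part.

Assembling the blocks and conjugating back gives the entries of e^{tA} as shown above.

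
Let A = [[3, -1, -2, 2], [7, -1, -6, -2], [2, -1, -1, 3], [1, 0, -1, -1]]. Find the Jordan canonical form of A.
J = [[0, 1, 0, 0], [0, 0, 0, 0], [0, 0, 0, 1], [0, 0, 0, 0]]

The characteristic polynomial is det(xI - A) = x^4, so the eigenvalues are 0 (algebraic multiplicity 4).

For λ = 0: rank(A) = 2, rank(A^2) = 0. The eigenspace has dimension 4 - 2 = 2, so there are 2 Jordan blocks; the rank sequence gives block sizes [2, 2].

Assembling the blocks gives the Jordan form J above.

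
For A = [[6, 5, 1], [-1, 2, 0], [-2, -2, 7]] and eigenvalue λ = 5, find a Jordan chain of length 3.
We seek v_1 ∈ ker((A - 5I)^3) \ ker((A - 5I)^2), then set v_{i+1} = (A - 5I) v_i.

One such chain is v_1 = [[0, 0, 1]]^T, v_2 = [[1, 0, 2]]^T, v_3 = [[3, -1, 2]]^T. Check: (A - 5I) v_3 = [[0, 0, 0]]^T = 0.

v_1 = [[0, 0, 1]]^T, v_2 = [[1, 0, 2]]^T, v_3 = [[3, -1, 2]]^T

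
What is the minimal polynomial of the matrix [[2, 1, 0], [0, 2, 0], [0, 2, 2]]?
m_A(x) = (x - 2)^2

The characteristic polynomial factors as (x - 2)^3. The minimal polynomial is ∏(x - λ)^{k_λ} where k_λ is the size of the largest Jordan block at λ.

For λ = 2: rank(A - 2I) = 1, and the largest Jordan block has size 2 (the smallest k with rank((A - 2I)^k) = rank((A - 2I)^(k+1))).

So m_A(x) = (x - 2)^2.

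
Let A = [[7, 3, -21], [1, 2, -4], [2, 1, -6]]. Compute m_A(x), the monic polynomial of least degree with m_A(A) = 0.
The characteristic polynomial factors as (x - 1)^3. The minimal polynomial is ∏(x - λ)^{k_λ} where k_λ is the size of the largest Jordan block at λ.

For λ = 1: rank(A - I) = 2, and the largest Jordan block has size 3 (the smallest k with rank((A - I)^k) = rank((A - I)^(k+1))).

So m_A(x) = (x - 1)^3.

m_A(x) = (x - 1)^3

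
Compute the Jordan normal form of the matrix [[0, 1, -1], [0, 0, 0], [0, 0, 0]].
J = [[0, 1, 0], [0, 0, 0], [0, 0, 0]]

The characteristic polynomial is det(xI - A) = x^3, so the eigenvalues are 0 (algebraic multiplicity 3).

For λ = 0: rank(A) = 1, rank(A^2) = 0. The eigenspace has dimension 3 - 1 = 2, so there are 2 Jordan blocks; the rank sequence gives block sizes [2, 1].

Assembling the blocks gives the Jordan form J above.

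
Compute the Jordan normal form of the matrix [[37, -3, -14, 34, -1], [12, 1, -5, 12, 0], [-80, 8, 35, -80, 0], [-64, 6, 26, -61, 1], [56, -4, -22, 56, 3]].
J = [[3, 1, 0, 0, 0], [0, 3, 1, 0, 0], [0, 0, 3, 0, 0], [0, 0, 0, 3, 1], [0, 0, 0, 0, 3]]

The characteristic polynomial is det(xI - A) = (x - 3)^5, so the eigenvalues are 3 (algebraic multiplicity 5).

For λ = 3: rank(A - 3I) = 3, rank((A - 3I)^2) = 1, rank((A - 3I)^3) = 0. The eigenspace has dimension 5 - 3 = 2, so there are 2 Jordan blocks; the rank sequence gives block sizes [3, 2].

Assembling the blocks gives the Jordan form J above.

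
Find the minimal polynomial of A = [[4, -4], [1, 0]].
m_A(x) = (x - 2)^2

The characteristic polynomial factors as (x - 2)^2. The minimal polynomial is ∏(x - λ)^{k_λ} where k_λ is the size of the largest Jordan block at λ.

For λ = 2: rank(A - 2I) = 1, and the largest Jordan block has size 2 (the smallest k with rank((A - 2I)^k) = rank((A - 2I)^(k+1))).

So m_A(x) = (x - 2)^2.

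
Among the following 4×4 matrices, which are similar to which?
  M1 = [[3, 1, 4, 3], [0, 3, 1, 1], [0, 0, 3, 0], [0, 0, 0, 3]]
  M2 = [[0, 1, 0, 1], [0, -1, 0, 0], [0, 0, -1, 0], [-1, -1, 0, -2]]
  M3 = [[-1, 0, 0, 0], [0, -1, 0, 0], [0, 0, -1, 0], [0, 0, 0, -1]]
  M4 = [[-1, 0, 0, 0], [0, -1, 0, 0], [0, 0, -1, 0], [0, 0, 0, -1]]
Characteristic polynomials: χ_{M1} = (x - 3)^4, χ_{M2} = (x + 1)^4, χ_{M3} = (x + 1)^4, χ_{M4} = (x + 1)^4.

{M1}: invariant factors x - 3, (x - 3)^3.

{M2}: invariant factors x + 1, x + 1, (x + 1)^2.

{M3, M4}: invariant factors x + 1, x + 1, x + 1, x + 1.

Matrices are similar if and only if their invariant-factor lists agree; the partition into similarity classes is {M1}, {M2}, {M3, M4}.

3 classes: {M1}, {M2}, {M3, M4}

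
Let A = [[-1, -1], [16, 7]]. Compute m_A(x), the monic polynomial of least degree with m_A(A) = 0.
m_A(x) = (x - 3)^2

The characteristic polynomial factors as (x - 3)^2. The minimal polynomial is ∏(x - λ)^{k_λ} where k_λ is the size of the largest Jordan block at λ.

For λ = 3: rank(A - 3I) = 1, and the largest Jordan block has size 2 (the smallest k with rank((A - 3I)^k) = rank((A - 3I)^(k+1))).

So m_A(x) = (x - 3)^2.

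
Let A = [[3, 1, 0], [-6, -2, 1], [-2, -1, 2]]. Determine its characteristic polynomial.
xI - A = [[x - 3, -1, 0], [6, x + 2, -1], [2, 1, x - 2]].

Expanding det(xI - A) along the first row:
det(xI - A) = + (x - 3)·det([[x + 2, -1], [1, x - 2]]) - (-1)·det([[6, -1], [2, x - 2]]) + (0)·det([[6, x + 2], [2, 1]]).

Evaluating gives χ_A(x) = x^3 - 3x^2 + 3x - 1 = (x - 1)^3.

χ_A(x) = (x - 1)^3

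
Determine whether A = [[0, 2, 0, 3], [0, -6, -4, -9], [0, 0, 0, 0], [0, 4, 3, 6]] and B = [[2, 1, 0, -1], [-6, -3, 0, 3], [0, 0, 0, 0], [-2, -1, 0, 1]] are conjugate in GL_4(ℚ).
No.

Both have characteristic polynomial x^4, but the minimal polynomial of A is x^3 while the minimal polynomial of B is x^2. The minimal polynomial is a similarity invariant, so A and B are not similar.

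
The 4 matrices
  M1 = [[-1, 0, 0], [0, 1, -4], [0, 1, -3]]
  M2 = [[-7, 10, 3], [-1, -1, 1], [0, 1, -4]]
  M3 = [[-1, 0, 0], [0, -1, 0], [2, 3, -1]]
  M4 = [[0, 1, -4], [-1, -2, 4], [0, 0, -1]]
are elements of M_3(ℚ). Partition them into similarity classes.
Characteristic polynomials: χ_{M1} = (x + 1)^3, χ_{M2} = (x + 4)^3, χ_{M3} = (x + 1)^3, χ_{M4} = (x + 1)^3.

{M1, M3, M4}: invariant factors x + 1, (x + 1)^2.

{M2}: invariant factors (x + 4)^3.

Matrices are similar if and only if their invariant-factor lists agree; the partition into similarity classes is {M1, M3, M4}, {M2}.

2 classes: {M1, M3, M4}, {M2}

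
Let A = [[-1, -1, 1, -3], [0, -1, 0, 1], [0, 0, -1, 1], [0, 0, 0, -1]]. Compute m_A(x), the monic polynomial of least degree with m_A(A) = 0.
The characteristic polynomial factors as (x + 1)^4. The minimal polynomial is ∏(x - λ)^{k_λ} where k_λ is the size of the largest Jordan block at λ.

For λ = -1: rank(A + I) = 2, and the largest Jordan block has size 2 (the smallest k with rank((A + I)^k) = rank((A + I)^(k+1))).

So m_A(x) = (x + 1)^2.

m_A(x) = (x + 1)^2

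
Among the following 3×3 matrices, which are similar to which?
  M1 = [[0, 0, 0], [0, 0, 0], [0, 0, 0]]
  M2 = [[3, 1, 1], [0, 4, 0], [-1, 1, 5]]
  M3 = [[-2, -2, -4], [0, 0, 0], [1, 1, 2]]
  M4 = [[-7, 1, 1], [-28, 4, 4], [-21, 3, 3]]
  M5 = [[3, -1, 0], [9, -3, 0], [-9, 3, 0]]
3 classes: {M1}, {M2}, {M3, M4, M5}

Characteristic polynomials: χ_{M1} = x^3, χ_{M2} = (x - 4)^3, χ_{M3} = x^3, χ_{M4} = x^3, χ_{M5} = x^3.

{M1}: invariant factors x, x, x.

{M2}: invariant factors x - 4, (x - 4)^2.

{M3, M4, M5}: invariant factors x, x^2.

Matrices are similar if and only if their invariant-factor lists agree; the partition into similarity classes is {M1}, {M2}, {M3, M4, M5}.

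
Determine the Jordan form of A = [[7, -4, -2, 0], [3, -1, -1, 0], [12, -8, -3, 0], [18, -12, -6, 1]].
The characteristic polynomial is det(xI - A) = (x - 1)^4, so the eigenvalues are 1 (algebraic multiplicity 4).

For λ = 1: rank(A - I) = 1, rank((A - I)^2) = 0. The eigenspace has dimension 4 - 1 = 3, so there are 3 Jordan blocks; the rank sequence gives block sizes [2, 1, 1].

Assembling the blocks gives the Jordan form J above.

J = [[1, 1, 0, 0], [0, 1, 0, 0], [0, 0, 1, 0], [0, 0, 0, 1]]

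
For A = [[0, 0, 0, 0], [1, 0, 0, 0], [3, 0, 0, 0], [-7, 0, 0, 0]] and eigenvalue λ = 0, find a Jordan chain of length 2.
We seek v_1 ∈ ker(A^2) \ ker(A), then set v_{i+1} = A v_i.

One such chain is v_1 = [[1, 0, -2, 5]]^T, v_2 = [[0, 1, 3, -7]]^T. Check: A v_2 = [[0, 0, 0, 0]]^T = 0.

v_1 = [[1, 0, -2, 5]]^T, v_2 = [[0, 1, 3, -7]]^T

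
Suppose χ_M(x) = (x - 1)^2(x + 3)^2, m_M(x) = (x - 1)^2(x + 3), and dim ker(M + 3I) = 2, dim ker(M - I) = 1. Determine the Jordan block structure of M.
λ = -3: algebraic multiplicity 2 (exponent in χ_M), largest block size 1 (exponent in m_M), 2 blocks (geometric multiplicity). These force block sizes [1, 1].
λ = 1: algebraic multiplicity 2 (exponent in χ_M), largest block size 2 (exponent in m_M), 1 block (geometric multiplicity). This forces block sizes [2].

Jordan blocks: (-3, 1), (-3, 1), (1, 2)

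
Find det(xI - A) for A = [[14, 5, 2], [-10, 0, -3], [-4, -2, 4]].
xI - A = [[x - 14, -5, -2], [10, x, 3], [4, 2, x - 4]].

Expanding det(xI - A) along the first row:
det(xI - A) = + (x - 14)·det([[x, 3], [2, x - 4]]) - (-5)·det([[10, 3], [4, x - 4]]) + (-2)·det([[10, x], [4, 2]]).

Evaluating gives χ_A(x) = x^3 - 18x^2 + 108x - 216 = (x - 6)^3.

χ_A(x) = (x - 6)^3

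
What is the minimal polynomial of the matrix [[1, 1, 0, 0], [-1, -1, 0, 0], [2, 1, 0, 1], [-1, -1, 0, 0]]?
The characteristic polynomial factors as x^4. The minimal polynomial is ∏(x - λ)^{k_λ} where k_λ is the size of the largest Jordan block at λ.

For λ = 0: rank(A) = 2, and the largest Jordan block has size 2 (the smallest k with rank(A^k) = rank(A^(k+1))).

So m_A(x) = x^2.

m_A(x) = x^2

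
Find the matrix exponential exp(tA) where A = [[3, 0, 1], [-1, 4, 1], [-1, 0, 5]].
e^{tA} = [[(1 - t)*e^{4*t}, 0, t*e^{4*t}], [-t*e^{4*t}, e^{4*t}, t*e^{4*t}], [-t*e^{4*t}, 0, (t + 1)*e^{4*t}]]

A has Jordan form J = [[4, 1, 0], [0, 4, 0], [0, 0, 4]] with A = PJP^{-1}, so e^{tA} = P e^{tJ} P^{-1}.

For a Jordan block J_k(λ), e^{tJ_k(λ)} = e^{λt} · (I + tN + t^2 N^2/2! + ... + t^{k-1} N^{k-1}/(k-1)!) where N is the nilpotent superdiagonal part.

Assembling the blocks and conjugating back gives the entries of e^{tA} as shown above.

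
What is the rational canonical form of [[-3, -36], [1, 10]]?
R = [[0, -6], [1, 7]]

The invariant factors of A (the non-unit diagonal entries of the Smith normal form of xI - A over ℚ[x]) are (x - 6)(x - 1), each dividing the next. The characteristic polynomial is their product, (x - 6)(x - 1).

The rational canonical form is the block-diagonal matrix of companion matrices C(f_i):
R = [[0, -6], [1, 7]].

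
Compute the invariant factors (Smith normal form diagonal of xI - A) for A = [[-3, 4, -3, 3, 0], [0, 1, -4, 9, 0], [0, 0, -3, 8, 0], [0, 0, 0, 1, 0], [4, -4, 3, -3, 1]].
The Jordan structure of A has elementary divisors (x + 3)^2, (x - 1)^2, (x - 1). Arranging the block sizes at each eigenvalue in decreasing order and taking row products gives the invariant factors.

Invariant factors (smallest first, each dividing the next): x - 1, (x - 1)^2(x + 3)^2.

Check: the last factor (x - 1)^2(x + 3)^2 is the minimal polynomial, and the product (x - 1)^3(x + 3)^2 is the characteristic polynomial.

x - 1, (x - 1)^2(x + 3)^2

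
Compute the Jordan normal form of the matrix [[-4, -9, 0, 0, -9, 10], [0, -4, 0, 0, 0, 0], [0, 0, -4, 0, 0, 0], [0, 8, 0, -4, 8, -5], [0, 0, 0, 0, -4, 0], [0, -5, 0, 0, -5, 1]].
J = [[-4, 1, 0, 0, 0, 0], [0, -4, 0, 0, 0, 0], [0, 0, -4, 0, 0, 0], [0, 0, 0, -4, 0, 0], [0, 0, 0, 0, -4, 0], [0, 0, 0, 0, 0, 1]]

The characteristic polynomial is det(xI - A) = (x - 1)(x + 4)^5, so the eigenvalues are -4 (algebraic multiplicity 5), 1 (algebraic multiplicity 1).

For λ = -4: rank(A + 4I) = 2, rank((A + 4I)^2) = 1. The eigenspace has dimension 6 - 2 = 4, so there are 4 Jordan blocks; the rank sequence gives block sizes [2, 1, 1, 1].

For λ = 1: algebraic multiplicity 1 gives one 1×1 block.

Assembling the blocks gives the Jordan form J above.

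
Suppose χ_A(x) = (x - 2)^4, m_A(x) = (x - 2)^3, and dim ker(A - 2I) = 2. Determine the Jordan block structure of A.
λ = 2: algebraic multiplicity 4 (exponent in χ_A), largest block size 3 (exponent in m_A), 2 blocks (geometric multiplicity). These force block sizes [3, 1].

Jordan blocks: (2, 3), (2, 1)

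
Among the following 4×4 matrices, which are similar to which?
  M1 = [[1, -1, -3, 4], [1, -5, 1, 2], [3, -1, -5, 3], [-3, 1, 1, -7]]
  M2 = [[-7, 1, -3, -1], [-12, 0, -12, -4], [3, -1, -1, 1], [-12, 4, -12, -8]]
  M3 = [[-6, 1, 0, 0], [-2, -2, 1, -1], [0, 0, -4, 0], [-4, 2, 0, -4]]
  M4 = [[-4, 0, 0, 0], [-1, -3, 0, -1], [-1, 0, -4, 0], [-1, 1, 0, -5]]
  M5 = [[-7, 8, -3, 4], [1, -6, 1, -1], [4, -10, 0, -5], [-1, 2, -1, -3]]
Characteristic polynomials: χ_{M1} = (x + 4)^4, χ_{M2} = (x + 4)^4, χ_{M3} = (x + 4)^4, χ_{M4} = (x + 4)^4, χ_{M5} = (x + 4)^4.

{M1, M3, M5}: invariant factors x + 4, (x + 4)^3.

{M2}: invariant factors x + 4, x + 4, (x + 4)^2.

{M4}: invariant factors (x + 4)^2, (x + 4)^2.

Matrices are similar if and only if their invariant-factor lists agree; the partition into similarity classes is {M1, M3, M5}, {M2}, {M4}.

3 classes: {M1, M3, M5}, {M2}, {M4}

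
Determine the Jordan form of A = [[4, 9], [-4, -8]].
J = [[-2, 1], [0, -2]]

The characteristic polynomial is det(xI - A) = (x + 2)^2, so the eigenvalues are -2 (algebraic multiplicity 2).

For λ = -2: rank(A + 2I) = 1, rank((A + 2I)^2) = 0. The eigenspace has dimension 2 - 1 = 1, so there is 1 Jordan block; the rank sequence gives block sizes [2].

Assembling the blocks gives the Jordan form J above.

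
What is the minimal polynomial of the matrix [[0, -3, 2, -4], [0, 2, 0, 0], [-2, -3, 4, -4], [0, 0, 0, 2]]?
m_A(x) = (x - 2)^2

The characteristic polynomial factors as (x - 2)^4. The minimal polynomial is ∏(x - λ)^{k_λ} where k_λ is the size of the largest Jordan block at λ.

For λ = 2: rank(A - 2I) = 1, and the largest Jordan block has size 2 (the smallest k with rank((A - 2I)^k) = rank((A - 2I)^(k+1))).

So m_A(x) = (x - 2)^2.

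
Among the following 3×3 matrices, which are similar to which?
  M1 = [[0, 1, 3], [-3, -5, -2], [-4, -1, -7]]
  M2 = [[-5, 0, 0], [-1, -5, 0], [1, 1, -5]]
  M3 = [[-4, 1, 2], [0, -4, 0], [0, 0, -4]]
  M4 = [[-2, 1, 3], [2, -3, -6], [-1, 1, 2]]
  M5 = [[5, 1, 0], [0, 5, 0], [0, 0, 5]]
Characteristic polynomials: χ_{M1} = (x + 4)^3, χ_{M2} = (x + 5)^3, χ_{M3} = (x + 4)^3, χ_{M4} = (x + 1)^3, χ_{M5} = (x - 5)^3.

{M1}: invariant factors (x + 4)^3.

{M2}: invariant factors (x + 5)^3.

{M3}: invariant factors x + 4, (x + 4)^2.

{M4}: invariant factors x + 1, (x + 1)^2.

{M5}: invariant factors x - 5, (x - 5)^2.

Matrices are similar if and only if their invariant-factor lists agree; the partition into similarity classes is {M1}, {M2}, {M3}, {M4}, {M5}.

5 classes: {M1}, {M2}, {M3}, {M4}, {M5}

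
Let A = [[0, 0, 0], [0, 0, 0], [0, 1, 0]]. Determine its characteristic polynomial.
χ_A(x) = x^3

xI - A = [[x, 0, 0], [0, x, 0], [0, -1, x]].

Expanding det(xI - A) along the first row:
det(xI - A) = + (x)·det([[x, 0], [-1, x]]) - (0)·det([[0, 0], [0, x]]) + (0)·det([[0, x], [0, -1]]).

Evaluating gives χ_A(x) = x^3.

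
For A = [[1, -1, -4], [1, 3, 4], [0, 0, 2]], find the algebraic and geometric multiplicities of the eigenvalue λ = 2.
algebraic multiplicity 3, geometric multiplicity 2

The characteristic polynomial is (x - 2)^3, so the factor x - 2 appears with exponent 3: the algebraic multiplicity is 3.

rank(A - 2I) = 1, so the eigenspace has dimension 3 - 1 = 2: the geometric multiplicity is 2.

Since 2 < 3, A is not diagonalizable.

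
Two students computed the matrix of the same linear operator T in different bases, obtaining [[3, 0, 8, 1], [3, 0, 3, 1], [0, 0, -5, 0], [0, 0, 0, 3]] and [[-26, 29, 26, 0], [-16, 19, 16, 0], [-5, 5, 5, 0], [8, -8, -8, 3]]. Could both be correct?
Both have characteristic polynomial x(x - 3)^2(x + 5), but the minimal polynomial of A is x(x - 3)^2(x + 5) while the minimal polynomial of B is x(x - 3)(x + 5). The minimal polynomial is a similarity invariant, so A and B are not similar.

No.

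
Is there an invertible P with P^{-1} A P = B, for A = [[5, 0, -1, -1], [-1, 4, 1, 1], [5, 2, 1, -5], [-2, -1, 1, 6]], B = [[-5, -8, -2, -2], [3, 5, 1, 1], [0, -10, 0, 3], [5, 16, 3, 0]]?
No.

trace(A) = 16 but trace(B) = 0. The trace is a similarity invariant, so A and B are not similar.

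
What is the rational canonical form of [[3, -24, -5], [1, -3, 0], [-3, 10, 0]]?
R = [[0, 0, -5], [1, 0, 0], [0, 1, 0]]

The invariant factors of A (the non-unit diagonal entries of the Smith normal form of xI - A over ℚ[x]) are x^3 + 5, each dividing the next. The characteristic polynomial is their product, x^3 + 5.

The rational canonical form is the block-diagonal matrix of companion matrices C(f_i):
R = [[0, 0, -5], [1, 0, 0], [0, 1, 0]].

Note the characteristic polynomial does not split into linear factors over ℚ, so A has no Jordan form over ℚ; the rational canonical form exists over any field.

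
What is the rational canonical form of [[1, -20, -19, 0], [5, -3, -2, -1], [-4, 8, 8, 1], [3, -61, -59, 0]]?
The invariant factors of A (the non-unit diagonal entries of the Smith normal form of xI - A over ℚ[x]) are (x^2 - 3x + 5)^2, each dividing the next. The characteristic polynomial is their product, (x^2 - 3x + 5)^2.

The rational canonical form is the block-diagonal matrix of companion matrices C(f_i):
R = [[0, 0, 0, -25], [1, 0, 0, 30], [0, 1, 0, -19], [0, 0, 1, 6]].

Note the characteristic polynomial does not split into linear factors over ℚ, so A has no Jordan form over ℚ; the rational canonical form exists over any field.

R = [[0, 0, 0, -25], [1, 0, 0, 30], [0, 1, 0, -19], [0, 0, 1, 6]]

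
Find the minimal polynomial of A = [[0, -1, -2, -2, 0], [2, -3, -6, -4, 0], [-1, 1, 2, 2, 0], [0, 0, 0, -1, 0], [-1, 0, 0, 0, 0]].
The characteristic polynomial factors as x^3(x + 1)^2. The minimal polynomial is ∏(x - λ)^{k_λ} where k_λ is the size of the largest Jordan block at λ.

For λ = -1: rank(A + I) = 3, and the largest Jordan block has size 1 (the smallest k with rank((A + I)^k) = rank((A + I)^(k+1))).
For λ = 0: rank(A) = 3, and the largest Jordan block has size 2 (the smallest k with rank(A^k) = rank(A^(k+1))).

So m_A(x) = x^2(x + 1).

m_A(x) = x^2(x + 1)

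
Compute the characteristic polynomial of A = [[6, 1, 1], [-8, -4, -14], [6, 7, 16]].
xI - A = [[x - 6, -1, -1], [8, x + 4, 14], [-6, -7, x - 16]].

Expanding det(xI - A) along the first row:
det(xI - A) = + (x - 6)·det([[x + 4, 14], [-7, x - 16]]) - (-1)·det([[8, 14], [-6, x - 16]]) + (-1)·det([[8, x + 4], [-6, -7]]).

Evaluating gives χ_A(x) = x^3 - 18x^2 + 108x - 216 = (x - 6)^3.

χ_A(x) = (x - 6)^3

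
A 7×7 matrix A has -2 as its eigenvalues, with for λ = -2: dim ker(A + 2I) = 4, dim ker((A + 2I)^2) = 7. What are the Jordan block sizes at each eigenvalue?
λ = -2: successive nullity increments [4, 3] count blocks of size ≥ k; block sizes are [2, 2, 2, 1].

Jordan blocks: (-2, 2), (-2, 2), (-2, 2), (-2, 1)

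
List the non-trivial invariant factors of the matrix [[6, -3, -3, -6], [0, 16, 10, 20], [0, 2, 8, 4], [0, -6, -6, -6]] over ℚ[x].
x - 6, x - 6, (x - 6)^2

The Jordan structure of A has elementary divisors (x - 6)^2, (x - 6), (x - 6). Arranging the block sizes at each eigenvalue in decreasing order and taking row products gives the invariant factors.

Invariant factors (smallest first, each dividing the next): x - 6, x - 6, (x - 6)^2.

Check: the last factor (x - 6)^2 is the minimal polynomial, and the product (x - 6)^4 is the characteristic polynomial.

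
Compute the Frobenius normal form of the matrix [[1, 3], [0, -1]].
R = [[0, 1], [1, 0]]

The invariant factors of A (the non-unit diagonal entries of the Smith normal form of xI - A over ℚ[x]) are (x - 1)(x + 1), each dividing the next. The characteristic polynomial is their product, (x - 1)(x + 1).

The rational canonical form is the block-diagonal matrix of companion matrices C(f_i):
R = [[0, 1], [1, 0]].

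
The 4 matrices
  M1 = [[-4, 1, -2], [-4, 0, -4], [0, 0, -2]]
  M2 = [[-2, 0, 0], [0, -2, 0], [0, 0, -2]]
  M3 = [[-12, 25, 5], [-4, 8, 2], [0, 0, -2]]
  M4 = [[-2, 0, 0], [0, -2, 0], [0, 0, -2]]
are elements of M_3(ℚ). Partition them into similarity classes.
2 classes: {M1, M3}, {M2, M4}

Characteristic polynomials: χ_{M1} = (x + 2)^3, χ_{M2} = (x + 2)^3, χ_{M3} = (x + 2)^3, χ_{M4} = (x + 2)^3.

{M1, M3}: invariant factors x + 2, (x + 2)^2.

{M2, M4}: invariant factors x + 2, x + 2, x + 2.

Matrices are similar if and only if their invariant-factor lists agree; the partition into similarity classes is {M1, M3}, {M2, M4}.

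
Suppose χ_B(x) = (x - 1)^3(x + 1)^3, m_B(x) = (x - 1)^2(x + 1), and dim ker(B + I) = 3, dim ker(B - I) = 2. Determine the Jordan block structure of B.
Jordan blocks: (-1, 1), (-1, 1), (-1, 1), (1, 2), (1, 1)

λ = -1: algebraic multiplicity 3 (exponent in χ_B), largest block size 1 (exponent in m_B), 3 blocks (geometric multiplicity). These force block sizes [1, 1, 1].
λ = 1: algebraic multiplicity 3 (exponent in χ_B), largest block size 2 (exponent in m_B), 2 blocks (geometric multiplicity). These force block sizes [2, 1].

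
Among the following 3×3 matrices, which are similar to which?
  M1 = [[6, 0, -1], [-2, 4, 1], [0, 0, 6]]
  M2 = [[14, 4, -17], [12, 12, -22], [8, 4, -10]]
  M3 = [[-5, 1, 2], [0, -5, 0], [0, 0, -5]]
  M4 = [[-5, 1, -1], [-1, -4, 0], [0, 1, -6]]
3 classes: {M1, M2}, {M3}, {M4}

Characteristic polynomials: χ_{M1} = (x - 6)^2(x - 4), χ_{M2} = (x - 6)^2(x - 4), χ_{M3} = (x + 5)^3, χ_{M4} = (x + 5)^3.

{M1, M2}: invariant factors (x - 6)^2(x - 4).

{M3}: invariant factors x + 5, (x + 5)^2.

{M4}: invariant factors (x + 5)^3.

Matrices are similar if and only if their invariant-factor lists agree; the partition into similarity classes is {M1, M2}, {M3}, {M4}.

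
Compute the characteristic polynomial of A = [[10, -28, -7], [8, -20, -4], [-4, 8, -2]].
χ_A(x) = (x + 4)^3

xI - A = [[x - 10, 28, 7], [-8, x + 20, 4], [4, -8, x + 2]].

Expanding det(xI - A) along the first row:
det(xI - A) = + (x - 10)·det([[x + 20, 4], [-8, x + 2]]) - (28)·det([[-8, 4], [4, x + 2]]) + (7)·det([[-8, x + 20], [4, -8]]).

Evaluating gives χ_A(x) = x^3 + 12x^2 + 48x + 64 = (x + 4)^3.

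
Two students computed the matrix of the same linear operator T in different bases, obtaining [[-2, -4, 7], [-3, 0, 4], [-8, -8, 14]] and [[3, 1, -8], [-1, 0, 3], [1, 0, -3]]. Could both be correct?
No.

trace(A) = 12 but trace(B) = 0. The trace is a similarity invariant, so A and B are not similar.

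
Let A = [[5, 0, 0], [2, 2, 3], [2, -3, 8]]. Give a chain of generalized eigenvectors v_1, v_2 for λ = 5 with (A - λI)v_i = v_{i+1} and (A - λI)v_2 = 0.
We seek v_1 ∈ ker((A - 5I)^2) \ ker(A - 5I), then set v_{i+1} = (A - 5I) v_i.

One such chain is v_1 = [[-1, 0, 1]]^T, v_2 = [[0, 1, 1]]^T. Check: (A - 5I) v_2 = [[0, 0, 0]]^T = 0.

v_1 = [[-1, 0, 1]]^T, v_2 = [[0, 1, 1]]^T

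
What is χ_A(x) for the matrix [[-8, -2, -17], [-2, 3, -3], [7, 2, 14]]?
xI - A = [[x + 8, 2, 17], [2, x - 3, 3], [-7, -2, x - 14]].

Expanding det(xI - A) along the first row:
det(xI - A) = + (x + 8)·det([[x - 3, 3], [-2, x - 14]]) - (2)·det([[2, 3], [-7, x - 14]]) + (17)·det([[2, x - 3], [-7, -2]]).

Evaluating gives χ_A(x) = x^3 - 9x^2 + 27x - 27 = (x - 3)^3.

χ_A(x) = (x - 3)^3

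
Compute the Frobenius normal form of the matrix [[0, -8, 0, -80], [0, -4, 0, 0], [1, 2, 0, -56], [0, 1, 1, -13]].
R = [[-4, 0, 0, 0], [0, 0, 0, -80], [0, 1, 0, -56], [0, 0, 1, -13]]

The invariant factors of A (the non-unit diagonal entries of the Smith normal form of xI - A over ℚ[x]) are x + 4, (x + 4)^2(x + 5), each dividing the next. The characteristic polynomial is their product, (x + 4)^3(x + 5).

The rational canonical form is the block-diagonal matrix of companion matrices C(f_i):
R = [[-4, 0, 0, 0], [0, 0, 0, -80], [0, 1, 0, -56], [0, 0, 1, -13]].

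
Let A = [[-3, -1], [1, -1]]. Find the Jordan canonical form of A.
The characteristic polynomial is det(xI - A) = (x + 2)^2, so the eigenvalues are -2 (algebraic multiplicity 2).

For λ = -2: rank(A + 2I) = 1, rank((A + 2I)^2) = 0. The eigenspace has dimension 2 - 1 = 1, so there is 1 Jordan block; the rank sequence gives block sizes [2].

Assembling the blocks gives the Jordan form J above.

J = [[-2, 1], [0, -2]]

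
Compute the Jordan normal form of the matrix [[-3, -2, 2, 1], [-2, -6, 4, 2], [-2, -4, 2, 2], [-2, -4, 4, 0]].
The characteristic polynomial is det(xI - A) = (x + 1)(x + 2)^3, so the eigenvalues are -2 (algebraic multiplicity 3), -1 (algebraic multiplicity 1).

For λ = -2: rank(A + 2I) = 1. The eigenspace has dimension 4 - 1 = 3, so there are 3 Jordan blocks; the rank sequence gives block sizes [1, 1, 1].

For λ = -1: algebraic multiplicity 1 gives one 1×1 block.

Assembling the blocks gives the Jordan form J above.

J = [[-2, 0, 0, 0], [0, -2, 0, 0], [0, 0, -2, 0], [0, 0, 0, -1]]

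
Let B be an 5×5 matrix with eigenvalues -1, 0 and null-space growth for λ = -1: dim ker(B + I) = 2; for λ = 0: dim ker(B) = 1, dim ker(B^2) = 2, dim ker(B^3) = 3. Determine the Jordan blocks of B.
λ = -1: successive nullity increments [2] count blocks of size ≥ k; block sizes are [1, 1].
λ = 0: successive nullity increments [1, 1, 1] count blocks of size ≥ k; block sizes are [3].

Jordan blocks: (-1, 1), (-1, 1), (0, 3)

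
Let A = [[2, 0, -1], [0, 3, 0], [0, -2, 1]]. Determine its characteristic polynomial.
xI - A = [[x - 2, 0, 1], [0, x - 3, 0], [0, 2, x - 1]].

Expanding det(xI - A) along the first row:
det(xI - A) = + (x - 2)·det([[x - 3, 0], [2, x - 1]]) - (0)·det([[0, 0], [0, x - 1]]) + (1)·det([[0, x - 3], [0, 2]]).

Evaluating gives χ_A(x) = x^3 - 6x^2 + 11x - 6 = (x - 3)(x - 2)(x - 1).

χ_A(x) = (x - 3)(x - 2)(x - 1)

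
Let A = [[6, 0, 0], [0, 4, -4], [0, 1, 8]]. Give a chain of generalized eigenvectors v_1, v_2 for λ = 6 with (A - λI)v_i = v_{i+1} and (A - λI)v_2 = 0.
We seek v_1 ∈ ker((A - 6I)^2) \ ker(A - 6I), then set v_{i+1} = (A - 6I) v_i.

One such chain is v_1 = [[-3, 3, -1]]^T, v_2 = [[0, -2, 1]]^T. Check: (A - 6I) v_2 = [[0, 0, 0]]^T = 0.

v_1 = [[-3, 3, -1]]^T, v_2 = [[0, -2, 1]]^T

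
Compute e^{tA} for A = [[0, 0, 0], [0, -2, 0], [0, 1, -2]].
A has Jordan form J = [[-2, 1, 0], [0, -2, 0], [0, 0, 0]] with A = PJP^{-1}, so e^{tA} = P e^{tJ} P^{-1}.

For a Jordan block J_k(λ), e^{tJ_k(λ)} = e^{λt} · (I + tN + t^2 N^2/2! + ... + t^{k-1} N^{k-1}/(k-1)!) where N is the nilpotent superdiagonal part.

Assembling the blocks and conjugating back gives the entries of e^{tA} as shown above.

e^{tA} = [[1, 0, 0], [0, e^{-2*t}, 0], [0, t*e^{-2*t}, e^{-2*t}]]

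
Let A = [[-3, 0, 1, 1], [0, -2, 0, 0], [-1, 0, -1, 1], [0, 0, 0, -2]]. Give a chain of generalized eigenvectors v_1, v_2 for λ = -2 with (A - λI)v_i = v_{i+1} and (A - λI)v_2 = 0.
We seek v_1 ∈ ker((A + 2I)^2) \ ker(A + 2I), then set v_{i+1} = (A + 2I) v_i.

One such chain is v_1 = [[4, 3, 5, 0]]^T, v_2 = [[1, 0, 1, 0]]^T. Check: (A + 2I) v_2 = [[0, 0, 0, 0]]^T = 0.

v_1 = [[4, 3, 5, 0]]^T, v_2 = [[1, 0, 1, 0]]^T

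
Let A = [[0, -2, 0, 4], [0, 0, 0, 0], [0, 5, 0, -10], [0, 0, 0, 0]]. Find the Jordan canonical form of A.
J = [[0, 1, 0, 0], [0, 0, 0, 0], [0, 0, 0, 0], [0, 0, 0, 0]]

The characteristic polynomial is det(xI - A) = x^4, so the eigenvalues are 0 (algebraic multiplicity 4).

For λ = 0: rank(A) = 1, rank(A^2) = 0. The eigenspace has dimension 4 - 1 = 3, so there are 3 Jordan blocks; the rank sequence gives block sizes [2, 1, 1].

Assembling the blocks gives the Jordan form J above.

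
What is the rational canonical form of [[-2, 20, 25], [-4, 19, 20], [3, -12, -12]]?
R = [[3, 0, 0], [0, 0, 3], [0, 1, 2]]

The invariant factors of A (the non-unit diagonal entries of the Smith normal form of xI - A over ℚ[x]) are x - 3, (x - 3)(x + 1), each dividing the next. The characteristic polynomial is their product, (x - 3)^2(x + 1).

The rational canonical form is the block-diagonal matrix of companion matrices C(f_i):
R = [[3, 0, 0], [0, 0, 3], [0, 1, 2]].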